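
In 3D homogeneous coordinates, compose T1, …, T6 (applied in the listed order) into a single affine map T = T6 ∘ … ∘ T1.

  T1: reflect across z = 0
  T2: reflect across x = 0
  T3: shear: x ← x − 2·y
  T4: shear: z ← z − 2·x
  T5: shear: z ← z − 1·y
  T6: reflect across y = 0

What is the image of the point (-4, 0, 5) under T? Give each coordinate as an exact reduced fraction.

T(p) = (4, 0, -13)

T1 reflect across z = 0: (-4, 0, 5) → (-4, 0, -5)
T2 reflect across x = 0: (-4, 0, -5) → (4, 0, -5)
T3 shear: x ← x − 2·y: (4, 0, -5) → (4, 0, -5)
T4 shear: z ← z − 2·x: (4, 0, -5) → (4, 0, -13)
T5 shear: z ← z − 1·y: (4, 0, -13) → (4, 0, -13)
T6 reflect across y = 0: (4, 0, -13) → (4, 0, -13)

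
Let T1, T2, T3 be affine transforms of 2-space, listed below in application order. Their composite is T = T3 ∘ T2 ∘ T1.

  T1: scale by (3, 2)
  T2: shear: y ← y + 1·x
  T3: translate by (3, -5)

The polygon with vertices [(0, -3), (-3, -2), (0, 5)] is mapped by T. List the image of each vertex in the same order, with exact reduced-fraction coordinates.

image vertices: (3, -11), (-6, -18), (3, 5)

T1 scale by (3, 2): (0, -3) → (0, -6); (-3, -2) → (-9, -4); (0, 5) → (0, 10)
T2 shear: y ← y + 1·x: (0, -6) → (0, -6); (-9, -4) → (-9, -13); (0, 10) → (0, 10)
T3 translate by (3, -5): (0, -6) → (3, -11); (-9, -13) → (-6, -18); (0, 10) → (3, 5)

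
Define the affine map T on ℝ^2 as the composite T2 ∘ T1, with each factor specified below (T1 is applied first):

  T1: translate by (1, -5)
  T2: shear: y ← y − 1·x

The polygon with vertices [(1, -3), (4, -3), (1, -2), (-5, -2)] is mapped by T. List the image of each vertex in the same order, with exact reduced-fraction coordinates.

T1 translate by (1, -5): (1, -3) → (2, -8); (4, -3) → (5, -8); (1, -2) → (2, -7); (-5, -2) → (-4, -7)
T2 shear: y ← y − 1·x: (2, -8) → (2, -10); (5, -8) → (5, -13); (2, -7) → (2, -9); (-4, -7) → (-4, -3)

image vertices: (2, -10), (5, -13), (2, -9), (-4, -3)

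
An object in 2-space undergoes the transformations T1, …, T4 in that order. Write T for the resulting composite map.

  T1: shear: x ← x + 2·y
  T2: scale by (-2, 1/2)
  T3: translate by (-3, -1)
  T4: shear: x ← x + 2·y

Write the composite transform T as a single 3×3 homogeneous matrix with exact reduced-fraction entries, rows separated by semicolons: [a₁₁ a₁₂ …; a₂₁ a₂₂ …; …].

T = [-2 -3 -5; 0 1/2 -1; 0 0 1]

T1 = [1 2 0; 0 1 0; 0 0 1]
T2·T1 = [-2 -4 0; 0 1/2 0; 0 0 1]
T3·…·T1 = [-2 -4 -3; 0 1/2 -1; 0 0 1]
T4·…·T1 = [-2 -3 -5; 0 1/2 -1; 0 0 1]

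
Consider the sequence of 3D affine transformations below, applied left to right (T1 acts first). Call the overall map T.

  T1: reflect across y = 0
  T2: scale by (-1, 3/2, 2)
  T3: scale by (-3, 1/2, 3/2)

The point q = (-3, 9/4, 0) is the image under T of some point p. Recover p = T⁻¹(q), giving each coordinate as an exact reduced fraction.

p = (-1, -3, 0)

T1 = [1 0 0 0; 0 -1 0 0; 0 0 1 0; 0 0 0 1]
T2·T1 = [-1 0 0 0; 0 -3/2 0 0; 0 0 2 0; 0 0 0 1]
T3·…·T1 = [3 0 0 0; 0 -3/4 0 0; 0 0 3 0; 0 0 0 1]
det M = -27/4; M⁻¹ = [1/3 0 0 0; 0 -4/3 0 0; 0 0 1/3 0; 0 0 0 1]
M⁻¹ · (-3, 9/4, 0)ᵀ = (-1, -3, 0)ᵀ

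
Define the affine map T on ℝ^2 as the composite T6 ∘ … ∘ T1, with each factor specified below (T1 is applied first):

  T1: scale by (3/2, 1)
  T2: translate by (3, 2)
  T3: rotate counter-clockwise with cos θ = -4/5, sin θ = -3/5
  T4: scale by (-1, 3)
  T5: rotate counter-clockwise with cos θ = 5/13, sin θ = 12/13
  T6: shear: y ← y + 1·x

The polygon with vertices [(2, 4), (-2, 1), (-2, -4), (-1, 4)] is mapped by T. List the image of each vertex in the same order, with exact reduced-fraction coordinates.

image vertices: (1542/65, 984/65), (387/65, 99/65), (-258/65, -66/65), (966/65, 789/130)

T1 scale by (3/2, 1): (2, 4) → (3, 4); (-2, 1) → (-3, 1); (-2, -4) → (-3, -4); (-1, 4) → (-3/2, 4)
T2 translate by (3, 2): (3, 4) → (6, 6); (-3, 1) → (0, 3); (-3, -4) → (0, -2); (-3/2, 4) → (3/2, 6)
T3 rotate counter-clockwise with cos θ = -4/5, sin θ = -3/5: (6, 6) → (-6/5, -42/5); (0, 3) → (9/5, -12/5); (0, -2) → (-6/5, 8/5); (3/2, 6) → (12/5, -57/10)
T4 scale by (-1, 3): (-6/5, -42/5) → (6/5, -126/5); (9/5, -12/5) → (-9/5, -36/5); (-6/5, 8/5) → (6/5, 24/5); (12/5, -57/10) → (-12/5, -171/10)
T5 rotate counter-clockwise with cos θ = 5/13, sin θ = 12/13: (6/5, -126/5) → (1542/65, -558/65); (-9/5, -36/5) → (387/65, -288/65); (6/5, 24/5) → (-258/65, 192/65); (-12/5, -171/10) → (966/65, -1143/130)
T6 shear: y ← y + 1·x: (1542/65, -558/65) → (1542/65, 984/65); (387/65, -288/65) → (387/65, 99/65); (-258/65, 192/65) → (-258/65, -66/65); (966/65, -1143/130) → (966/65, 789/130)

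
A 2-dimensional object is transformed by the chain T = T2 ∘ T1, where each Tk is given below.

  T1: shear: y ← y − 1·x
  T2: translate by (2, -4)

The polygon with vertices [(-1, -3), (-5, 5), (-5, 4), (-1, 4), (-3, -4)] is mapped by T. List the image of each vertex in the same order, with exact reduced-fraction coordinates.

T1 shear: y ← y − 1·x: (-1, -3) → (-1, -2); (-5, 5) → (-5, 10); (-5, 4) → (-5, 9); (-1, 4) → (-1, 5); (-3, -4) → (-3, -1)
T2 translate by (2, -4): (-1, -2) → (1, -6); (-5, 10) → (-3, 6); (-5, 9) → (-3, 5); (-1, 5) → (1, 1); (-3, -1) → (-1, -5)

image vertices: (1, -6), (-3, 6), (-3, 5), (1, 1), (-1, -5)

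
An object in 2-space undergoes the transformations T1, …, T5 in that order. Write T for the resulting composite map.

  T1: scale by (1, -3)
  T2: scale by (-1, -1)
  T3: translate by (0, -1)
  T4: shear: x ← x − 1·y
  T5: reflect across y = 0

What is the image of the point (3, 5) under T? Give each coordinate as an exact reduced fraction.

T1 scale by (1, -3): (3, 5) → (3, -15)
T2 scale by (-1, -1): (3, -15) → (-3, 15)
T3 translate by (0, -1): (-3, 15) → (-3, 14)
T4 shear: x ← x − 1·y: (-3, 14) → (-17, 14)
T5 reflect across y = 0: (-17, 14) → (-17, -14)

T(p) = (-17, -14)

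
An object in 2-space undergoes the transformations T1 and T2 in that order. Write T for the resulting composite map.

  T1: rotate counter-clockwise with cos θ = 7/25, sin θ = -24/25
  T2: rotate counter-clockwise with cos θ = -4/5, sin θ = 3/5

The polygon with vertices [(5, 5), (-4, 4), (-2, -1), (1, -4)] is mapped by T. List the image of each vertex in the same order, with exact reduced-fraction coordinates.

T1 rotate counter-clockwise with cos θ = 7/25, sin θ = -24/25: (5, 5) → (31/5, -17/5); (-4, 4) → (68/25, 124/25); (-2, -1) → (-38/25, 41/25); (1, -4) → (-89/25, -52/25)
T2 rotate counter-clockwise with cos θ = -4/5, sin θ = 3/5: (31/5, -17/5) → (-73/25, 161/25); (68/25, 124/25) → (-644/125, -292/125); (-38/25, 41/25) → (29/125, -278/125); (-89/25, -52/25) → (512/125, -59/125)

image vertices: (-73/25, 161/25), (-644/125, -292/125), (29/125, -278/125), (512/125, -59/125)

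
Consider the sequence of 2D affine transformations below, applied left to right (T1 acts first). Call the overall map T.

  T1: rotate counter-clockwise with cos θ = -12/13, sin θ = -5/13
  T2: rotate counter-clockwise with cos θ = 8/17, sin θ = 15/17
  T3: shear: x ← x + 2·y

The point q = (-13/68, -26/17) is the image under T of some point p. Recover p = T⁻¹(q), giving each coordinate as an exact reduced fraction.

p = (5/4, 3)

T1 = [-12/13 5/13 0; -5/13 -12/13 0; 0 0 1]
T2·T1 = [-21/221 220/221 0; -220/221 -21/221 0; 0 0 1]
T3·…·T1 = [-461/221 178/221 0; -220/221 -21/221 0; 0 0 1]
det M = 1; M⁻¹ = [-21/221 -178/221 0; 220/221 -461/221 0; 0 0 1]
M⁻¹ · (-13/68, -26/17)ᵀ = (5/4, 3)ᵀ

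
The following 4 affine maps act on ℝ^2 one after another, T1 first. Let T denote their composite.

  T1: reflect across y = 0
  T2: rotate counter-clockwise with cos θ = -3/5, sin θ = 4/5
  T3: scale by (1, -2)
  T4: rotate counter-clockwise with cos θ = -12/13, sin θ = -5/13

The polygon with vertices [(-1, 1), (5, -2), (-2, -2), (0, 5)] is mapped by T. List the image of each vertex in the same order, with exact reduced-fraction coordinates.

T1 reflect across y = 0: (-1, 1) → (-1, -1); (5, -2) → (5, 2); (-2, -2) → (-2, 2); (0, 5) → (0, -5)
T2 rotate counter-clockwise with cos θ = -3/5, sin θ = 4/5: (-1, -1) → (7/5, -1/5); (5, 2) → (-23/5, 14/5); (-2, 2) → (-2/5, -14/5); (0, -5) → (4, 3)
T3 scale by (1, -2): (7/5, -1/5) → (7/5, 2/5); (-23/5, 14/5) → (-23/5, -28/5); (-2/5, -14/5) → (-2/5, 28/5); (4, 3) → (4, -6)
T4 rotate counter-clockwise with cos θ = -12/13, sin θ = -5/13: (7/5, 2/5) → (-74/65, -59/65); (-23/5, -28/5) → (136/65, 451/65); (-2/5, 28/5) → (164/65, -326/65); (4, -6) → (-6, 4)

image vertices: (-74/65, -59/65), (136/65, 451/65), (164/65, -326/65), (-6, 4)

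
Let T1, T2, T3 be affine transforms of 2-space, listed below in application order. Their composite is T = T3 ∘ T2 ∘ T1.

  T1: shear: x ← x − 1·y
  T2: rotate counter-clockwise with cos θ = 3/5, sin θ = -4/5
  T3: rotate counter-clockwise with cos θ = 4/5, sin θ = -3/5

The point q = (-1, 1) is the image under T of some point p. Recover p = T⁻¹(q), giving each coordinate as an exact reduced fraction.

T1 = [1 -1 0; 0 1 0; 0 0 1]
T2·T1 = [3/5 1/5 0; -4/5 7/5 0; 0 0 1]
T3·…·T1 = [0 1 0; -1 1 0; 0 0 1]
det M = 1; M⁻¹ = [1 -1 0; 1 0 0; 0 0 1]
M⁻¹ · (-1, 1)ᵀ = (-2, -1)ᵀ

p = (-2, -1)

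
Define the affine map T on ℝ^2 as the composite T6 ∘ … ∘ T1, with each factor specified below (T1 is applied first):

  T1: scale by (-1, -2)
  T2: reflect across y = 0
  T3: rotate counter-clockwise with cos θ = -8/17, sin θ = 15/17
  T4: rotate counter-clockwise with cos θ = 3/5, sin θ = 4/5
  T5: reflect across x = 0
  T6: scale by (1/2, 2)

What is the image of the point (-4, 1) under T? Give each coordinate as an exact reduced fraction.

T1 scale by (-1, -2): (-4, 1) → (4, -2)
T2 reflect across y = 0: (4, -2) → (4, 2)
T3 rotate counter-clockwise with cos θ = -8/17, sin θ = 15/17: (4, 2) → (-62/17, 44/17)
T4 rotate counter-clockwise with cos θ = 3/5, sin θ = 4/5: (-62/17, 44/17) → (-362/85, -116/85)
T5 reflect across x = 0: (-362/85, -116/85) → (362/85, -116/85)
T6 scale by (1/2, 2): (362/85, -116/85) → (181/85, -232/85)

T(p) = (181/85, -232/85)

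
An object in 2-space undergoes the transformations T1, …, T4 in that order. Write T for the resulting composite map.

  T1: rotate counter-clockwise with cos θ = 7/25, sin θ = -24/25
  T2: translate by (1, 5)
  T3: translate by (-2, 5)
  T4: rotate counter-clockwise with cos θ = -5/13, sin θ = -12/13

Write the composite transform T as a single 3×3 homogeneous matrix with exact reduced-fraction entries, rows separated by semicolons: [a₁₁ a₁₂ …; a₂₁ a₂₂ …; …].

T = [-323/325 -36/325 125/13; 36/325 -323/325 -38/13; 0 0 1]

T1 = [7/25 24/25 0; -24/25 7/25 0; 0 0 1]
T2·T1 = [7/25 24/25 1; -24/25 7/25 5; 0 0 1]
T3·…·T1 = [7/25 24/25 -1; -24/25 7/25 10; 0 0 1]
T4·…·T1 = [-323/325 -36/325 125/13; 36/325 -323/325 -38/13; 0 0 1]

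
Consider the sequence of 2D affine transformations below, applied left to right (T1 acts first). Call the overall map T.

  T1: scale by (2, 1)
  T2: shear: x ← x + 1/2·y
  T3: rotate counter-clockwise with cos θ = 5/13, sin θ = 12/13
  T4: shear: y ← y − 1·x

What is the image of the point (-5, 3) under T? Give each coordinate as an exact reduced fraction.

T1 scale by (2, 1): (-5, 3) → (-10, 3)
T2 shear: x ← x + 1/2·y: (-10, 3) → (-17/2, 3)
T3 rotate counter-clockwise with cos θ = 5/13, sin θ = 12/13: (-17/2, 3) → (-157/26, -87/13)
T4 shear: y ← y − 1·x: (-157/26, -87/13) → (-157/26, -17/26)

T(p) = (-157/26, -17/26)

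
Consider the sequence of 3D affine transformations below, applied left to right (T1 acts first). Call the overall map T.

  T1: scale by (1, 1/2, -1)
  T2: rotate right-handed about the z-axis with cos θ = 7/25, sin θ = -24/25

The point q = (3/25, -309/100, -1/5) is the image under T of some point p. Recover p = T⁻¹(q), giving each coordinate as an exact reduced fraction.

T1 = [1 0 0 0; 0 1/2 0 0; 0 0 -1 0; 0 0 0 1]
T2·T1 = [7/25 12/25 0 0; -24/25 7/50 0 0; 0 0 -1 0; 0 0 0 1]
det M = -1/2; M⁻¹ = [7/25 -24/25 0 0; 48/25 14/25 0 0; 0 0 -1 0; 0 0 0 1]
M⁻¹ · (3/25, -309/100, -1/5)ᵀ = (3, -3/2, 1/5)ᵀ

p = (3, -3/2, 1/5)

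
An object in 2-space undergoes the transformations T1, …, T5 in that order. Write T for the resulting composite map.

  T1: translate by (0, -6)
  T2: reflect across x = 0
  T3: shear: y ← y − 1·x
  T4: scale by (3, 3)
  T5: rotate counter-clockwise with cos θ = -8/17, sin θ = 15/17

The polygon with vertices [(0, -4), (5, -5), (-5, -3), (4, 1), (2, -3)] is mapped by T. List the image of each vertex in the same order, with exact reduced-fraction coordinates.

T1 translate by (0, -6): (0, -4) → (0, -10); (5, -5) → (5, -11); (-5, -3) → (-5, -9); (4, 1) → (4, -5); (2, -3) → (2, -9)
T2 reflect across x = 0: (0, -10) → (0, -10); (5, -11) → (-5, -11); (-5, -9) → (5, -9); (4, -5) → (-4, -5); (2, -9) → (-2, -9)
T3 shear: y ← y − 1·x: (0, -10) → (0, -10); (-5, -11) → (-5, -6); (5, -9) → (5, -14); (-4, -5) → (-4, -1); (-2, -9) → (-2, -7)
T4 scale by (3, 3): (0, -10) → (0, -30); (-5, -6) → (-15, -18); (5, -14) → (15, -42); (-4, -1) → (-12, -3); (-2, -7) → (-6, -21)
T5 rotate counter-clockwise with cos θ = -8/17, sin θ = 15/17: (0, -30) → (450/17, 240/17); (-15, -18) → (390/17, -81/17); (15, -42) → (30, 33); (-12, -3) → (141/17, -156/17); (-6, -21) → (363/17, 78/17)

image vertices: (450/17, 240/17), (390/17, -81/17), (30, 33), (141/17, -156/17), (363/17, 78/17)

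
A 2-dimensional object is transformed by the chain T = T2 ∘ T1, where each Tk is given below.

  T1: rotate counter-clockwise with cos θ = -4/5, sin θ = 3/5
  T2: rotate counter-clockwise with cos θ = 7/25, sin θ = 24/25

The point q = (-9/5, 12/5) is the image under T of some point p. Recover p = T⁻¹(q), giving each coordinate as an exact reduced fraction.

T1 = [-4/5 -3/5 0; 3/5 -4/5 0; 0 0 1]
T2·T1 = [-4/5 3/5 0; -3/5 -4/5 0; 0 0 1]
det M = 1; M⁻¹ = [-4/5 -3/5 0; 3/5 -4/5 0; 0 0 1]
M⁻¹ · (-9/5, 12/5)ᵀ = (0, -3)ᵀ

p = (0, -3)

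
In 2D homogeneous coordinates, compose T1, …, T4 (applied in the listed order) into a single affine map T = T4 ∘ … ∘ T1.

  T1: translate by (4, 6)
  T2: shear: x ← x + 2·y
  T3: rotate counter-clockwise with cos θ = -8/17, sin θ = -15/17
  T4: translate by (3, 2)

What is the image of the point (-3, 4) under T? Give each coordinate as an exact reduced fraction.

T(p) = (33/17, -361/17)

T1 translate by (4, 6): (-3, 4) → (1, 10)
T2 shear: x ← x + 2·y: (1, 10) → (21, 10)
T3 rotate counter-clockwise with cos θ = -8/17, sin θ = -15/17: (21, 10) → (-18/17, -395/17)
T4 translate by (3, 2): (-18/17, -395/17) → (33/17, -361/17)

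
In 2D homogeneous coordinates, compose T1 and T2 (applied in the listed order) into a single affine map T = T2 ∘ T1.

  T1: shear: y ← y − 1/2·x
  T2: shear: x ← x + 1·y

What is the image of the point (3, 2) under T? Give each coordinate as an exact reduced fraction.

T(p) = (7/2, 1/2)

T1 shear: y ← y − 1/2·x: (3, 2) → (3, 1/2)
T2 shear: x ← x + 1·y: (3, 1/2) → (7/2, 1/2)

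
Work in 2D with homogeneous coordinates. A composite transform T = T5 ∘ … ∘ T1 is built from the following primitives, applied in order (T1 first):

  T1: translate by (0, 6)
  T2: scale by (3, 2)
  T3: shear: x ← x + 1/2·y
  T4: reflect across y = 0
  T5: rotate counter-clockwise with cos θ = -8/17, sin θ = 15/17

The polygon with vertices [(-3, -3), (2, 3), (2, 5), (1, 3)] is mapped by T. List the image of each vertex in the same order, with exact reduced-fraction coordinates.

T1 translate by (0, 6): (-3, -3) → (-3, 3); (2, 3) → (2, 9); (2, 5) → (2, 11); (1, 3) → (1, 9)
T2 scale by (3, 2): (-3, 3) → (-9, 6); (2, 9) → (6, 18); (2, 11) → (6, 22); (1, 9) → (3, 18)
T3 shear: x ← x + 1/2·y: (-9, 6) → (-6, 6); (6, 18) → (15, 18); (6, 22) → (17, 22); (3, 18) → (12, 18)
T4 reflect across y = 0: (-6, 6) → (-6, -6); (15, 18) → (15, -18); (17, 22) → (17, -22); (12, 18) → (12, -18)
T5 rotate counter-clockwise with cos θ = -8/17, sin θ = 15/17: (-6, -6) → (138/17, -42/17); (15, -18) → (150/17, 369/17); (17, -22) → (194/17, 431/17); (12, -18) → (174/17, 324/17)

image vertices: (138/17, -42/17), (150/17, 369/17), (194/17, 431/17), (174/17, 324/17)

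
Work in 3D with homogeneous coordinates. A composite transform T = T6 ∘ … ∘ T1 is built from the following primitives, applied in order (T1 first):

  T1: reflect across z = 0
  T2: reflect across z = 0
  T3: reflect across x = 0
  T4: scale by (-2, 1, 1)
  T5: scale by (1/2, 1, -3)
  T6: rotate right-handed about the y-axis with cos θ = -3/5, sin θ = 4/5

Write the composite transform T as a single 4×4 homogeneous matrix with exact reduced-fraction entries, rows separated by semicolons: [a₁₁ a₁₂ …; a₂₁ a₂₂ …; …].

T1 = [1 0 0 0; 0 1 0 0; 0 0 -1 0; 0 0 0 1]
T2·T1 = [1 0 0 0; 0 1 0 0; 0 0 1 0; 0 0 0 1]
T3·…·T1 = [-1 0 0 0; 0 1 0 0; 0 0 1 0; 0 0 0 1]
T4·…·T1 = [2 0 0 0; 0 1 0 0; 0 0 1 0; 0 0 0 1]
T5·…·T1 = [1 0 0 0; 0 1 0 0; 0 0 -3 0; 0 0 0 1]
T6·…·T1 = [-3/5 0 -12/5 0; 0 1 0 0; -4/5 0 9/5 0; 0 0 0 1]

T = [-3/5 0 -12/5 0; 0 1 0 0; -4/5 0 9/5 0; 0 0 0 1]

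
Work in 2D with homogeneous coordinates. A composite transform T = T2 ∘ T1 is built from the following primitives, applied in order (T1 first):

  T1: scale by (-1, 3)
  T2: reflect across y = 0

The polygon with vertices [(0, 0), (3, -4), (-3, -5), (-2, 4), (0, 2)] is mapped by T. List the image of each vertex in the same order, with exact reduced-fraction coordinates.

image vertices: (0, 0), (-3, 12), (3, 15), (2, -12), (0, -6)

T1 scale by (-1, 3): (0, 0) → (0, 0); (3, -4) → (-3, -12); (-3, -5) → (3, -15); (-2, 4) → (2, 12); (0, 2) → (0, 6)
T2 reflect across y = 0: (0, 0) → (0, 0); (-3, -12) → (-3, 12); (3, -15) → (3, 15); (2, 12) → (2, -12); (0, 6) → (0, -6)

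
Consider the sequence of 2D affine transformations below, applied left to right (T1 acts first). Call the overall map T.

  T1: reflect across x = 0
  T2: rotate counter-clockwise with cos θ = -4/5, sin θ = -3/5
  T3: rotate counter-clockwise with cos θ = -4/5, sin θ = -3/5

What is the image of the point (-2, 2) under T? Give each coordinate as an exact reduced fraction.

T(p) = (-34/25, 62/25)

T1 reflect across x = 0: (-2, 2) → (2, 2)
T2 rotate counter-clockwise with cos θ = -4/5, sin θ = -3/5: (2, 2) → (-2/5, -14/5)
T3 rotate counter-clockwise with cos θ = -4/5, sin θ = -3/5: (-2/5, -14/5) → (-34/25, 62/25)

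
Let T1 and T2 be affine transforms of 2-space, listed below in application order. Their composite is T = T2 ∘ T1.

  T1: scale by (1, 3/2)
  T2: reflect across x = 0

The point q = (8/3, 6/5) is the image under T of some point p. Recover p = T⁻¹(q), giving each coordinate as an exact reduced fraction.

p = (-8/3, 4/5)

T1 = [1 0 0; 0 3/2 0; 0 0 1]
T2·T1 = [-1 0 0; 0 3/2 0; 0 0 1]
det M = -3/2; M⁻¹ = [-1 0 0; 0 2/3 0; 0 0 1]
M⁻¹ · (8/3, 6/5)ᵀ = (-8/3, 4/5)ᵀ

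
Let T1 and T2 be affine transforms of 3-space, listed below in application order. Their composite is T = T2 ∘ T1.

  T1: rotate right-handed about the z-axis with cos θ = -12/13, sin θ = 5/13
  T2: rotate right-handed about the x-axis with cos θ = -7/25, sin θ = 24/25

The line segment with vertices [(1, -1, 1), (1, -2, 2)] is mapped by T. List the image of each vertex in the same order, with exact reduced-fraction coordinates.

image vertices: (-7/13, -431/325, 317/325), (-2/13, -827/325, 514/325)

T1 rotate right-handed about the z-axis with cos θ = -12/13, sin θ = 5/13: (1, -1, 1) → (-7/13, 17/13, 1); (1, -2, 2) → (-2/13, 29/13, 2)
T2 rotate right-handed about the x-axis with cos θ = -7/25, sin θ = 24/25: (-7/13, 17/13, 1) → (-7/13, -431/325, 317/325); (-2/13, 29/13, 2) → (-2/13, -827/325, 514/325)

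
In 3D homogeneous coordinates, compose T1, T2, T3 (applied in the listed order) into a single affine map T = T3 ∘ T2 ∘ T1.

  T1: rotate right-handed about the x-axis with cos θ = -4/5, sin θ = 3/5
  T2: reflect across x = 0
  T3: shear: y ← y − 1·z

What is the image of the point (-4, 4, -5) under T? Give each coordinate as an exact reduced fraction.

T(p) = (4, -33/5, 32/5)

T1 rotate right-handed about the x-axis with cos θ = -4/5, sin θ = 3/5: (-4, 4, -5) → (-4, -1/5, 32/5)
T2 reflect across x = 0: (-4, -1/5, 32/5) → (4, -1/5, 32/5)
T3 shear: y ← y − 1·z: (4, -1/5, 32/5) → (4, -33/5, 32/5)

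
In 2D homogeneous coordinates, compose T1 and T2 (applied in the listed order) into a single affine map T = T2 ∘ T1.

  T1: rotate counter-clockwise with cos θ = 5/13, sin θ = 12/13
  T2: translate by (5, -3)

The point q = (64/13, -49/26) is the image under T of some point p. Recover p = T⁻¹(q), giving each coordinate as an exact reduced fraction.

p = (1, 1/2)

T1 = [5/13 -12/13 0; 12/13 5/13 0; 0 0 1]
T2·T1 = [5/13 -12/13 5; 12/13 5/13 -3; 0 0 1]
det M = 1; M⁻¹ = [5/13 12/13 11/13; -12/13 5/13 75/13; 0 0 1]
M⁻¹ · (64/13, -49/26)ᵀ = (1, 1/2)ᵀ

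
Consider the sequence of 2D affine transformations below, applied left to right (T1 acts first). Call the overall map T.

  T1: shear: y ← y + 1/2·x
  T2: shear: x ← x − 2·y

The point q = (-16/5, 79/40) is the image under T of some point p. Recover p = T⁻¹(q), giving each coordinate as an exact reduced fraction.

T1 = [1 0 0; 1/2 1 0; 0 0 1]
T2·T1 = [0 -2 0; 1/2 1 0; 0 0 1]
det M = 1; M⁻¹ = [1 2 0; -1/2 0 0; 0 0 1]
M⁻¹ · (-16/5, 79/40)ᵀ = (3/4, 8/5)ᵀ

p = (3/4, 8/5)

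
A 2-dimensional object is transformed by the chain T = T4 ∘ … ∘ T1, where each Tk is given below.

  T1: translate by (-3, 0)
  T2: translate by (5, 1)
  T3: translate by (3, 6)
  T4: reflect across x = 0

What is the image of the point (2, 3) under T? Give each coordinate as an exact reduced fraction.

T1 translate by (-3, 0): (2, 3) → (-1, 3)
T2 translate by (5, 1): (-1, 3) → (4, 4)
T3 translate by (3, 6): (4, 4) → (7, 10)
T4 reflect across x = 0: (7, 10) → (-7, 10)

T(p) = (-7, 10)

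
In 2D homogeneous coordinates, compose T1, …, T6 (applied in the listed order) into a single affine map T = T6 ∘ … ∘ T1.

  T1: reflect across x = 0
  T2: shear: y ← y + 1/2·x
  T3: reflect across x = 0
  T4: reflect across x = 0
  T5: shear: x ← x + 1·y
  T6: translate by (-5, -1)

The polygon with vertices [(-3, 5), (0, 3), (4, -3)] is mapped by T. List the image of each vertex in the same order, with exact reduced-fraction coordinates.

T1 reflect across x = 0: (-3, 5) → (3, 5); (0, 3) → (0, 3); (4, -3) → (-4, -3)
T2 shear: y ← y + 1/2·x: (3, 5) → (3, 13/2); (0, 3) → (0, 3); (-4, -3) → (-4, -5)
T3 reflect across x = 0: (3, 13/2) → (-3, 13/2); (0, 3) → (0, 3); (-4, -5) → (4, -5)
T4 reflect across x = 0: (-3, 13/2) → (3, 13/2); (0, 3) → (0, 3); (4, -5) → (-4, -5)
T5 shear: x ← x + 1·y: (3, 13/2) → (19/2, 13/2); (0, 3) → (3, 3); (-4, -5) → (-9, -5)
T6 translate by (-5, -1): (19/2, 13/2) → (9/2, 11/2); (3, 3) → (-2, 2); (-9, -5) → (-14, -6)

image vertices: (9/2, 11/2), (-2, 2), (-14, -6)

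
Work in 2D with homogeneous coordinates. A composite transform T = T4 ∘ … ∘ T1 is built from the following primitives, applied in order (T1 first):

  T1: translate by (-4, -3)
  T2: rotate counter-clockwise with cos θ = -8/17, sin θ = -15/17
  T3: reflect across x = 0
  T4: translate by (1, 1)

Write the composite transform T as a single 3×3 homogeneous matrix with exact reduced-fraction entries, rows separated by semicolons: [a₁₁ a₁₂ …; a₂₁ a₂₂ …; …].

T1 = [1 0 -4; 0 1 -3; 0 0 1]
T2·T1 = [-8/17 15/17 -13/17; -15/17 -8/17 84/17; 0 0 1]
T3·…·T1 = [8/17 -15/17 13/17; -15/17 -8/17 84/17; 0 0 1]
T4·…·T1 = [8/17 -15/17 30/17; -15/17 -8/17 101/17; 0 0 1]

T = [8/17 -15/17 30/17; -15/17 -8/17 101/17; 0 0 1]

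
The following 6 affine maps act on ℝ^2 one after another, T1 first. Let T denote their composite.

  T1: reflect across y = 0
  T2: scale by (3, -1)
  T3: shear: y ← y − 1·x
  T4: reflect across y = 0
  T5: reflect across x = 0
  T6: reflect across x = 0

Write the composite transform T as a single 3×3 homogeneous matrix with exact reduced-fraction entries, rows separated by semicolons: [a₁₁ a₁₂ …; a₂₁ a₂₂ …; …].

T1 = [1 0 0; 0 -1 0; 0 0 1]
T2·T1 = [3 0 0; 0 1 0; 0 0 1]
T3·…·T1 = [3 0 0; -3 1 0; 0 0 1]
T4·…·T1 = [3 0 0; 3 -1 0; 0 0 1]
T5·…·T1 = [-3 0 0; 3 -1 0; 0 0 1]
T6·…·T1 = [3 0 0; 3 -1 0; 0 0 1]

T = [3 0 0; 3 -1 0; 0 0 1]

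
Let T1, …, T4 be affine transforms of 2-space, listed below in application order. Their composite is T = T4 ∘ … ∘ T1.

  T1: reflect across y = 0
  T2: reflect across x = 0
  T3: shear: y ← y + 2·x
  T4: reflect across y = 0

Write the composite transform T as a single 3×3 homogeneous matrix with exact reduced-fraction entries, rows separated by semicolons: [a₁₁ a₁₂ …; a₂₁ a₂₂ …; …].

T = [-1 0 0; 2 1 0; 0 0 1]

T1 = [1 0 0; 0 -1 0; 0 0 1]
T2·T1 = [-1 0 0; 0 -1 0; 0 0 1]
T3·…·T1 = [-1 0 0; -2 -1 0; 0 0 1]
T4·…·T1 = [-1 0 0; 2 1 0; 0 0 1]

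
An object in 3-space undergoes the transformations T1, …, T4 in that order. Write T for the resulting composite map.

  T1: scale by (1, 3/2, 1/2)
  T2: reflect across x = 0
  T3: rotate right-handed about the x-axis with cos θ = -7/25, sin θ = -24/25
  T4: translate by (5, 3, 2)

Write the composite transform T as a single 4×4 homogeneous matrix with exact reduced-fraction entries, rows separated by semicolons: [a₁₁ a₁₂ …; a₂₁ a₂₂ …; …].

T1 = [1 0 0 0; 0 3/2 0 0; 0 0 1/2 0; 0 0 0 1]
T2·T1 = [-1 0 0 0; 0 3/2 0 0; 0 0 1/2 0; 0 0 0 1]
T3·…·T1 = [-1 0 0 0; 0 -21/50 12/25 0; 0 -36/25 -7/50 0; 0 0 0 1]
T4·…·T1 = [-1 0 0 5; 0 -21/50 12/25 3; 0 -36/25 -7/50 2; 0 0 0 1]

T = [-1 0 0 5; 0 -21/50 12/25 3; 0 -36/25 -7/50 2; 0 0 0 1]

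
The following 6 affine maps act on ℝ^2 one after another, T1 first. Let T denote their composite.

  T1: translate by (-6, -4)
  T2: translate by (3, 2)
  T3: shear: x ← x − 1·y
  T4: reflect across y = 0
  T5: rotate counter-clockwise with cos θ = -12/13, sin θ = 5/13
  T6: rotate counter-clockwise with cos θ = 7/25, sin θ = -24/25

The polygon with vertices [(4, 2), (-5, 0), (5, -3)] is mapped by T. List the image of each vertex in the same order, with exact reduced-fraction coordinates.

image vertices: (36/325, 323/325), (-862/325, -1866/325), (-1363/325, 2441/325)

T1 translate by (-6, -4): (4, 2) → (-2, -2); (-5, 0) → (-11, -4); (5, -3) → (-1, -7)
T2 translate by (3, 2): (-2, -2) → (1, 0); (-11, -4) → (-8, -2); (-1, -7) → (2, -5)
T3 shear: x ← x − 1·y: (1, 0) → (1, 0); (-8, -2) → (-6, -2); (2, -5) → (7, -5)
T4 reflect across y = 0: (1, 0) → (1, 0); (-6, -2) → (-6, 2); (7, -5) → (7, 5)
T5 rotate counter-clockwise with cos θ = -12/13, sin θ = 5/13: (1, 0) → (-12/13, 5/13); (-6, 2) → (62/13, -54/13); (7, 5) → (-109/13, -25/13)
T6 rotate counter-clockwise with cos θ = 7/25, sin θ = -24/25: (-12/13, 5/13) → (36/325, 323/325); (62/13, -54/13) → (-862/325, -1866/325); (-109/13, -25/13) → (-1363/325, 2441/325)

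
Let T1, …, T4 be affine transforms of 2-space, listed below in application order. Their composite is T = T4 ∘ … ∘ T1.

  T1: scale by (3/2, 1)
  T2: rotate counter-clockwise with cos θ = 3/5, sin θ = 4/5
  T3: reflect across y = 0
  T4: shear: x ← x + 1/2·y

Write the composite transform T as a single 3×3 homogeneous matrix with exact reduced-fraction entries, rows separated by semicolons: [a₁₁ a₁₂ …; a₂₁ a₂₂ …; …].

T1 = [3/2 0 0; 0 1 0; 0 0 1]
T2·T1 = [9/10 -4/5 0; 6/5 3/5 0; 0 0 1]
T3·…·T1 = [9/10 -4/5 0; -6/5 -3/5 0; 0 0 1]
T4·…·T1 = [3/10 -11/10 0; -6/5 -3/5 0; 0 0 1]

T = [3/10 -11/10 0; -6/5 -3/5 0; 0 0 1]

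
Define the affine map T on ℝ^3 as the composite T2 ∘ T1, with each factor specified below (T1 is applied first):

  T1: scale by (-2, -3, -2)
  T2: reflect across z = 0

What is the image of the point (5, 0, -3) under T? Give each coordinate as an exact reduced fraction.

T(p) = (-10, 0, -6)

T1 scale by (-2, -3, -2): (5, 0, -3) → (-10, 0, 6)
T2 reflect across z = 0: (-10, 0, 6) → (-10, 0, -6)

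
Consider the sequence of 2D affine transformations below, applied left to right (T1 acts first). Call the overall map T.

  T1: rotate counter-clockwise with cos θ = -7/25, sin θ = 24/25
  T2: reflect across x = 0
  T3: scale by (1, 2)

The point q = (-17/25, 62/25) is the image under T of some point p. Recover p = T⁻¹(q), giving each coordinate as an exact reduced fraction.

T1 = [-7/25 -24/25 0; 24/25 -7/25 0; 0 0 1]
T2·T1 = [7/25 24/25 0; 24/25 -7/25 0; 0 0 1]
T3·…·T1 = [7/25 24/25 0; 48/25 -14/25 0; 0 0 1]
det M = -2; M⁻¹ = [7/25 12/25 0; 24/25 -7/50 0; 0 0 1]
M⁻¹ · (-17/25, 62/25)ᵀ = (1, -1)ᵀ

p = (1, -1)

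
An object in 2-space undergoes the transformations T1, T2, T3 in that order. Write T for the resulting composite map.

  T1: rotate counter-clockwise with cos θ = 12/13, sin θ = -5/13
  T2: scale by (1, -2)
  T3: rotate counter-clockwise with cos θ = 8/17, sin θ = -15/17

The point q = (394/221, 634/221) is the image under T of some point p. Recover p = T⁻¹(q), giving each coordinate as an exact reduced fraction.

T1 = [12/13 5/13 0; -5/13 12/13 0; 0 0 1]
T2·T1 = [12/13 5/13 0; 10/13 -24/13 0; 0 0 1]
T3·…·T1 = [246/221 -320/221 0; -100/221 -267/221 0; 0 0 1]
det M = -2; M⁻¹ = [267/442 -160/221 0; -50/221 -123/221 0; 0 0 1]
M⁻¹ · (394/221, 634/221)ᵀ = (-1, -2)ᵀ

p = (-1, -2)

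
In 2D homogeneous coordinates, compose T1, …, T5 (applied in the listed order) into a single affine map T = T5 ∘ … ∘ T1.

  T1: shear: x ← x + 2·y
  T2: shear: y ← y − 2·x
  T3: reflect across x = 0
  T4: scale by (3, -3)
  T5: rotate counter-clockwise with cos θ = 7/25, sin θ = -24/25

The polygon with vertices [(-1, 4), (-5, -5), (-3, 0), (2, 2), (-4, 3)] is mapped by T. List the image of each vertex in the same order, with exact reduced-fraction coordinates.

image vertices: (573/25, 714/25), (-297/5, -321/5), (-369/25, -342/25), (594/25, 642/25), (6/5, 33/5)

T1 shear: x ← x + 2·y: (-1, 4) → (7, 4); (-5, -5) → (-15, -5); (-3, 0) → (-3, 0); (2, 2) → (6, 2); (-4, 3) → (2, 3)
T2 shear: y ← y − 2·x: (7, 4) → (7, -10); (-15, -5) → (-15, 25); (-3, 0) → (-3, 6); (6, 2) → (6, -10); (2, 3) → (2, -1)
T3 reflect across x = 0: (7, -10) → (-7, -10); (-15, 25) → (15, 25); (-3, 6) → (3, 6); (6, -10) → (-6, -10); (2, -1) → (-2, -1)
T4 scale by (3, -3): (-7, -10) → (-21, 30); (15, 25) → (45, -75); (3, 6) → (9, -18); (-6, -10) → (-18, 30); (-2, -1) → (-6, 3)
T5 rotate counter-clockwise with cos θ = 7/25, sin θ = -24/25: (-21, 30) → (573/25, 714/25); (45, -75) → (-297/5, -321/5); (9, -18) → (-369/25, -342/25); (-18, 30) → (594/25, 642/25); (-6, 3) → (6/5, 33/5)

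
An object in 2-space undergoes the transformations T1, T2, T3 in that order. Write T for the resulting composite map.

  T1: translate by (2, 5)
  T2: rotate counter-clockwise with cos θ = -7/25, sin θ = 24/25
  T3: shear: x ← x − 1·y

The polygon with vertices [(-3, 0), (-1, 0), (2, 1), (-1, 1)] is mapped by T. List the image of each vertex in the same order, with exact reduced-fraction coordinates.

T1 translate by (2, 5): (-3, 0) → (-1, 5); (-1, 0) → (1, 5); (2, 1) → (4, 6); (-1, 1) → (1, 6)
T2 rotate counter-clockwise with cos θ = -7/25, sin θ = 24/25: (-1, 5) → (-113/25, -59/25); (1, 5) → (-127/25, -11/25); (4, 6) → (-172/25, 54/25); (1, 6) → (-151/25, -18/25)
T3 shear: x ← x − 1·y: (-113/25, -59/25) → (-54/25, -59/25); (-127/25, -11/25) → (-116/25, -11/25); (-172/25, 54/25) → (-226/25, 54/25); (-151/25, -18/25) → (-133/25, -18/25)

image vertices: (-54/25, -59/25), (-116/25, -11/25), (-226/25, 54/25), (-133/25, -18/25)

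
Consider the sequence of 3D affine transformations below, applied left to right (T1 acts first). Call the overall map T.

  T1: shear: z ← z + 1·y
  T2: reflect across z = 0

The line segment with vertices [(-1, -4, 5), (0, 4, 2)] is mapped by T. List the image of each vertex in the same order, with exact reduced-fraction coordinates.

image vertices: (-1, -4, -1), (0, 4, -6)

T1 shear: z ← z + 1·y: (-1, -4, 5) → (-1, -4, 1); (0, 4, 2) → (0, 4, 6)
T2 reflect across z = 0: (-1, -4, 1) → (-1, -4, -1); (0, 4, 6) → (0, 4, -6)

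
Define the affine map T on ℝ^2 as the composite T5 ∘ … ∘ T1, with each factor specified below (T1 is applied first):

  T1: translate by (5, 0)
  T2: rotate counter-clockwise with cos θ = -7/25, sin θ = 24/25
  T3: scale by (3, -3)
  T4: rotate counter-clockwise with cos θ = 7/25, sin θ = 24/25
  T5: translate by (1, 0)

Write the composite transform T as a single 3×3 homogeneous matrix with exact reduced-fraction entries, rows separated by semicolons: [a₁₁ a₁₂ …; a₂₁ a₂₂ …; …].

T1 = [1 0 5; 0 1 0; 0 0 1]
T2·T1 = [-7/25 -24/25 -7/5; 24/25 -7/25 24/5; 0 0 1]
T3·…·T1 = [-21/25 -72/25 -21/5; -72/25 21/25 -72/5; 0 0 1]
T4·…·T1 = [1581/625 -1008/625 1581/125; -1008/625 -1581/625 -1008/125; 0 0 1]
T5·…·T1 = [1581/625 -1008/625 1706/125; -1008/625 -1581/625 -1008/125; 0 0 1]

T = [1581/625 -1008/625 1706/125; -1008/625 -1581/625 -1008/125; 0 0 1]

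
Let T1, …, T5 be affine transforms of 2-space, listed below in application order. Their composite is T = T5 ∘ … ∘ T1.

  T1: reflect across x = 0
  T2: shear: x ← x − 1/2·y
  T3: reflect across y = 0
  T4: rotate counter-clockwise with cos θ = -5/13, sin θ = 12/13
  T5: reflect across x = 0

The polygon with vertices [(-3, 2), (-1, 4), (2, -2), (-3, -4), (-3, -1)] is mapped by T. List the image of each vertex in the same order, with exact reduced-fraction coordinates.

T1 reflect across x = 0: (-3, 2) → (3, 2); (-1, 4) → (1, 4); (2, -2) → (-2, -2); (-3, -4) → (3, -4); (-3, -1) → (3, -1)
T2 shear: x ← x − 1/2·y: (3, 2) → (2, 2); (1, 4) → (-1, 4); (-2, -2) → (-1, -2); (3, -4) → (5, -4); (3, -1) → (7/2, -1)
T3 reflect across y = 0: (2, 2) → (2, -2); (-1, 4) → (-1, -4); (-1, -2) → (-1, 2); (5, -4) → (5, 4); (7/2, -1) → (7/2, 1)
T4 rotate counter-clockwise with cos θ = -5/13, sin θ = 12/13: (2, -2) → (14/13, 34/13); (-1, -4) → (53/13, 8/13); (-1, 2) → (-19/13, -22/13); (5, 4) → (-73/13, 40/13); (7/2, 1) → (-59/26, 37/13)
T5 reflect across x = 0: (14/13, 34/13) → (-14/13, 34/13); (53/13, 8/13) → (-53/13, 8/13); (-19/13, -22/13) → (19/13, -22/13); (-73/13, 40/13) → (73/13, 40/13); (-59/26, 37/13) → (59/26, 37/13)

image vertices: (-14/13, 34/13), (-53/13, 8/13), (19/13, -22/13), (73/13, 40/13), (59/26, 37/13)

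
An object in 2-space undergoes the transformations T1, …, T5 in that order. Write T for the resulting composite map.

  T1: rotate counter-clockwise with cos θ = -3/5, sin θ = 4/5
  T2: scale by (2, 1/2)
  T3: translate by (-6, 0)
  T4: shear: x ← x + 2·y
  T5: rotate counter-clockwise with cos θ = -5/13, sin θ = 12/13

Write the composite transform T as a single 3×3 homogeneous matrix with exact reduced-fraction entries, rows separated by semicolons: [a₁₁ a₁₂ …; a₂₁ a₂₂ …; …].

T = [-14/65 73/65 30/13; -34/65 -249/130 -72/13; 0 0 1]

T1 = [-3/5 -4/5 0; 4/5 -3/5 0; 0 0 1]
T2·T1 = [-6/5 -8/5 0; 2/5 -3/10 0; 0 0 1]
T3·…·T1 = [-6/5 -8/5 -6; 2/5 -3/10 0; 0 0 1]
T4·…·T1 = [-2/5 -11/5 -6; 2/5 -3/10 0; 0 0 1]
T5·…·T1 = [-14/65 73/65 30/13; -34/65 -249/130 -72/13; 0 0 1]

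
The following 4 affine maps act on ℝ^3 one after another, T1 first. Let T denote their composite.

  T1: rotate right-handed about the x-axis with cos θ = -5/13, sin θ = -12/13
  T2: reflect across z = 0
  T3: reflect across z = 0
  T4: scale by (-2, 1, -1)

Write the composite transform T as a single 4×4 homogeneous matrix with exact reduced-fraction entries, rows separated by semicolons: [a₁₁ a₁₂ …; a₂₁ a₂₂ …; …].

T = [-2 0 0 0; 0 -5/13 12/13 0; 0 12/13 5/13 0; 0 0 0 1]

T1 = [1 0 0 0; 0 -5/13 12/13 0; 0 -12/13 -5/13 0; 0 0 0 1]
T2·T1 = [1 0 0 0; 0 -5/13 12/13 0; 0 12/13 5/13 0; 0 0 0 1]
T3·…·T1 = [1 0 0 0; 0 -5/13 12/13 0; 0 -12/13 -5/13 0; 0 0 0 1]
T4·…·T1 = [-2 0 0 0; 0 -5/13 12/13 0; 0 12/13 5/13 0; 0 0 0 1]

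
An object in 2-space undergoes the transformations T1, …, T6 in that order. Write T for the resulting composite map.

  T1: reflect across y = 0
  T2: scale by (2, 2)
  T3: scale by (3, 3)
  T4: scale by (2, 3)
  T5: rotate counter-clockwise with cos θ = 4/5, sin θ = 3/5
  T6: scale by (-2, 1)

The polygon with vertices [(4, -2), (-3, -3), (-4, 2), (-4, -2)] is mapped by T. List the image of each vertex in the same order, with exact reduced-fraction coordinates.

T1 reflect across y = 0: (4, -2) → (4, 2); (-3, -3) → (-3, 3); (-4, 2) → (-4, -2); (-4, -2) → (-4, 2)
T2 scale by (2, 2): (4, 2) → (8, 4); (-3, 3) → (-6, 6); (-4, -2) → (-8, -4); (-4, 2) → (-8, 4)
T3 scale by (3, 3): (8, 4) → (24, 12); (-6, 6) → (-18, 18); (-8, -4) → (-24, -12); (-8, 4) → (-24, 12)
T4 scale by (2, 3): (24, 12) → (48, 36); (-18, 18) → (-36, 54); (-24, -12) → (-48, -36); (-24, 12) → (-48, 36)
T5 rotate counter-clockwise with cos θ = 4/5, sin θ = 3/5: (48, 36) → (84/5, 288/5); (-36, 54) → (-306/5, 108/5); (-48, -36) → (-84/5, -288/5); (-48, 36) → (-60, 0)
T6 scale by (-2, 1): (84/5, 288/5) → (-168/5, 288/5); (-306/5, 108/5) → (612/5, 108/5); (-84/5, -288/5) → (168/5, -288/5); (-60, 0) → (120, 0)

image vertices: (-168/5, 288/5), (612/5, 108/5), (168/5, -288/5), (120, 0)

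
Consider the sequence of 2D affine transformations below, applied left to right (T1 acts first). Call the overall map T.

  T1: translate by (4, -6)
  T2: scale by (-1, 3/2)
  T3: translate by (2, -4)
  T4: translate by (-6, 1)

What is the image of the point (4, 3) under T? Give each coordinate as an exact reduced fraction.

T(p) = (-12, -15/2)

T1 translate by (4, -6): (4, 3) → (8, -3)
T2 scale by (-1, 3/2): (8, -3) → (-8, -9/2)
T3 translate by (2, -4): (-8, -9/2) → (-6, -17/2)
T4 translate by (-6, 1): (-6, -17/2) → (-12, -15/2)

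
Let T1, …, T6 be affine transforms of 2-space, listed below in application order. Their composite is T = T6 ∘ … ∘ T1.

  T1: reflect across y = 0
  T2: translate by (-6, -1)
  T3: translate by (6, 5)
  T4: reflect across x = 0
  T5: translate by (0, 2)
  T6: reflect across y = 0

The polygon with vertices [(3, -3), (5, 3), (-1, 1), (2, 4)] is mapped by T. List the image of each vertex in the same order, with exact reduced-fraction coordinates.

T1 reflect across y = 0: (3, -3) → (3, 3); (5, 3) → (5, -3); (-1, 1) → (-1, -1); (2, 4) → (2, -4)
T2 translate by (-6, -1): (3, 3) → (-3, 2); (5, -3) → (-1, -4); (-1, -1) → (-7, -2); (2, -4) → (-4, -5)
T3 translate by (6, 5): (-3, 2) → (3, 7); (-1, -4) → (5, 1); (-7, -2) → (-1, 3); (-4, -5) → (2, 0)
T4 reflect across x = 0: (3, 7) → (-3, 7); (5, 1) → (-5, 1); (-1, 3) → (1, 3); (2, 0) → (-2, 0)
T5 translate by (0, 2): (-3, 7) → (-3, 9); (-5, 1) → (-5, 3); (1, 3) → (1, 5); (-2, 0) → (-2, 2)
T6 reflect across y = 0: (-3, 9) → (-3, -9); (-5, 3) → (-5, -3); (1, 5) → (1, -5); (-2, 2) → (-2, -2)

image vertices: (-3, -9), (-5, -3), (1, -5), (-2, -2)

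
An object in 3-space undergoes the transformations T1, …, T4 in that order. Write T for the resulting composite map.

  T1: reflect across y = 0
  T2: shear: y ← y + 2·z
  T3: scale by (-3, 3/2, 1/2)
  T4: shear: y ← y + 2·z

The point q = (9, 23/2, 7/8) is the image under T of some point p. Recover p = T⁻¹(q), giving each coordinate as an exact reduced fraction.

T1 = [1 0 0 0; 0 -1 0 0; 0 0 1 0; 0 0 0 1]
T2·T1 = [1 0 0 0; 0 -1 2 0; 0 0 1 0; 0 0 0 1]
T3·…·T1 = [-3 0 0 0; 0 -3/2 3 0; 0 0 1/2 0; 0 0 0 1]
T4·…·T1 = [-3 0 0 0; 0 -3/2 4 0; 0 0 1/2 0; 0 0 0 1]
det M = 9/4; M⁻¹ = [-1/3 0 0 0; 0 -2/3 16/3 0; 0 0 2 0; 0 0 0 1]
M⁻¹ · (9, 23/2, 7/8)ᵀ = (-3, -3, 7/4)ᵀ

p = (-3, -3, 7/4)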